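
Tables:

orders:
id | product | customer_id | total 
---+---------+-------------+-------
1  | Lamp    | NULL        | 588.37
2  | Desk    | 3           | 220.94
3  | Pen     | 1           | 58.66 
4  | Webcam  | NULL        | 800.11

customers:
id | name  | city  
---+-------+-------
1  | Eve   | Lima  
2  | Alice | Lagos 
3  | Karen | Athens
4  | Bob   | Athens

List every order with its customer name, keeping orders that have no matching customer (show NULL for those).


LEFT JOIN keeps every row from orders (the left table); where customer_id has no match in customers, the customer columns become NULL. Walk through each order:
  - order 1 (Lamp): customer_id=NULL, no match -> kept with NULL
  - order 2 (Desk): customer_id=3 -> matches Karen
  - order 3 (Pen): customer_id=1 -> matches Eve
  - order 4 (Webcam): customer_id=NULL, no match -> kept with NULL
All 4 rows appear; 2 have NULL customer.

SQL:
SELECT a.product, b.name AS customer
FROM orders a
LEFT JOIN customers b ON a.customer_id = b.id

Result:
product | customer
--------+---------
Lamp    | NULL    
Desk    | Karen   
Pen     | Eve     
Webcam  | NULL    


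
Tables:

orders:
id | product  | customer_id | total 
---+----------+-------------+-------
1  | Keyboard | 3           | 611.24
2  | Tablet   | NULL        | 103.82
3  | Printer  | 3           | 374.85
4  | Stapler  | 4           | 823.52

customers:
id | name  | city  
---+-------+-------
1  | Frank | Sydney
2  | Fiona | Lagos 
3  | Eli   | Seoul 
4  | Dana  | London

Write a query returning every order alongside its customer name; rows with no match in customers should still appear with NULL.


LEFT JOIN keeps every row from orders (the left table); where customer_id has no match in customers, the customer columns become NULL. Walk through each order:
  - order 1 (Keyboard): customer_id=3 -> matches Eli
  - order 2 (Tablet): customer_id=NULL, no match -> kept with NULL
  - order 3 (Printer): customer_id=3 -> matches Eli
  - order 4 (Stapler): customer_id=4 -> matches Dana
All 4 rows appear; 1 has NULL customer.

SQL:
SELECT a.product, b.name AS customer
FROM orders a
LEFT JOIN customers b ON a.customer_id = b.id

Result:
product  | customer
---------+---------
Keyboard | Eli     
Tablet   | NULL    
Printer  | Eli     
Stapler  | Dana    


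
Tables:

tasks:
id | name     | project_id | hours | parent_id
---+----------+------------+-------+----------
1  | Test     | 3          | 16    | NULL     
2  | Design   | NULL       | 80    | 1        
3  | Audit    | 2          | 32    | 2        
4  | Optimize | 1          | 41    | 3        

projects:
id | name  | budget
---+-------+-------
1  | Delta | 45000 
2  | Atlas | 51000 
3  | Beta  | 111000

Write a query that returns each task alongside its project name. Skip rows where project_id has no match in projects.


INNER JOIN keeps only tasks rows whose project_id matches an id in projects. Walk through each task:
  - task 1 (Test): project_id=3 -> matches Beta
  - task 2 (Design): project_id=NULL, no match -> dropped
  - task 3 (Audit): project_id=2 -> matches Atlas
  - task 4 (Optimize): project_id=1 -> matches Delta
So 1 of 4 rows is dropped.

SQL:
SELECT a.name, b.name AS project
FROM tasks a
INNER JOIN projects b ON a.project_id = b.id

Result:
name     | project
---------+--------
Test     | Beta   
Audit    | Atlas  
Optimize | Delta  


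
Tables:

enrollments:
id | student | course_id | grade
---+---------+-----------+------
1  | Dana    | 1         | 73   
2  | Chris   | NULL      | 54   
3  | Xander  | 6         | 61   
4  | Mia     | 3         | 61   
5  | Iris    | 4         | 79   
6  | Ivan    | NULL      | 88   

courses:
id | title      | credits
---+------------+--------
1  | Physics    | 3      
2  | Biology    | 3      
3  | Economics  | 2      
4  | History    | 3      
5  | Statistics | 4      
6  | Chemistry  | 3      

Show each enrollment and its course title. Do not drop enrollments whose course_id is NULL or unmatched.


LEFT JOIN keeps every row from enrollments (the left table); where course_id has no match in courses, the course columns become NULL. Walk through each enrollment:
  - enrollment 1 (Dana): course_id=1 -> matches Physics
  - enrollment 2 (Chris): course_id=NULL, no match -> kept with NULL
  - enrollment 3 (Xander): course_id=6 -> matches Chemistry
  - enrollment 4 (Mia): course_id=3 -> matches Economics
  - enrollment 5 (Iris): course_id=4 -> matches History
  - enrollment 6 (Ivan): course_id=NULL, no match -> kept with NULL
All 6 rows appear; 2 have NULL course.

SQL:
SELECT a.student, b.title AS course
FROM enrollments a
LEFT JOIN courses b ON a.course_id = b.id

Result:
student | course   
--------+----------
Dana    | Physics  
Chris   | NULL     
Xander  | Chemistry
Mia     | Economics
Iris    | History  
Ivan    | NULL     


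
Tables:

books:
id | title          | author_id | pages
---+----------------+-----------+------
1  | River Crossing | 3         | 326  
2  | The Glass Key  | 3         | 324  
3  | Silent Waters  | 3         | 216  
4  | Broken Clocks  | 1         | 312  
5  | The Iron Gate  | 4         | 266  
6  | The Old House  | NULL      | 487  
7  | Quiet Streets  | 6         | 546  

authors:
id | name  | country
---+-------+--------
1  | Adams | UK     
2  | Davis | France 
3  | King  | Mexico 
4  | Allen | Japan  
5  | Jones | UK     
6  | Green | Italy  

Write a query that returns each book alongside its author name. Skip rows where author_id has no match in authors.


INNER JOIN keeps only books rows whose author_id matches an id in authors. Walk through each book:
  - book 1 (River Crossing): author_id=3 -> matches King
  - book 2 (The Glass Key): author_id=3 -> matches King
  - book 3 (Silent Waters): author_id=3 -> matches King
  - book 4 (Broken Clocks): author_id=1 -> matches Adams
  - book 5 (The Iron Gate): author_id=4 -> matches Allen
  - book 6 (The Old House): author_id=NULL, no match -> dropped
  - book 7 (Quiet Streets): author_id=6 -> matches Green
So 1 of 7 rows is dropped.

SQL:
SELECT a.title, b.name AS author
FROM books a
INNER JOIN authors b ON a.author_id = b.id

Result:
title          | author
---------------+-------
River Crossing | King  
The Glass Key  | King  
Silent Waters  | King  
Broken Clocks  | Adams 
The Iron Gate  | Allen 
Quiet Streets  | Green 


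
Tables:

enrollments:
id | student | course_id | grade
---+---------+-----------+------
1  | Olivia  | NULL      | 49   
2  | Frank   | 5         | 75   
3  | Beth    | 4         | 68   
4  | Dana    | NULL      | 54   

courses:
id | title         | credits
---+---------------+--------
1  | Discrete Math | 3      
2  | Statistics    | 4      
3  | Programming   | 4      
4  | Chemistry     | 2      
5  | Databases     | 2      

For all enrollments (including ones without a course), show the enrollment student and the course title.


LEFT JOIN keeps every row from enrollments (the left table); where course_id has no match in courses, the course columns become NULL. Walk through each enrollment:
  - enrollment 1 (Olivia): course_id=NULL, no match -> kept with NULL
  - enrollment 2 (Frank): course_id=5 -> matches Databases
  - enrollment 3 (Beth): course_id=4 -> matches Chemistry
  - enrollment 4 (Dana): course_id=NULL, no match -> kept with NULL
All 4 rows appear; 2 have NULL course.

SQL:
SELECT a.student, b.title AS course
FROM enrollments a
LEFT JOIN courses b ON a.course_id = b.id

Result:
student | course   
--------+----------
Olivia  | NULL     
Frank   | Databases
Beth    | Chemistry
Dana    | NULL     


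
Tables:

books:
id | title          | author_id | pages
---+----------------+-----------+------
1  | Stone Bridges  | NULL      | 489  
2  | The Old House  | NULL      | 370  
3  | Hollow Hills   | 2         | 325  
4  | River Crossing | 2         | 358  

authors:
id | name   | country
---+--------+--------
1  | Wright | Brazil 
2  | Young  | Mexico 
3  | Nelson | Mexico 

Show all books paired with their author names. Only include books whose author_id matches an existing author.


INNER JOIN keeps only books rows whose author_id matches an id in authors. Walk through each book:
  - book 1 (Stone Bridges): author_id=NULL, no match -> dropped
  - book 2 (The Old House): author_id=NULL, no match -> dropped
  - book 3 (Hollow Hills): author_id=2 -> matches Young
  - book 4 (River Crossing): author_id=2 -> matches Young
So 2 of 4 rows are dropped.

SQL:
SELECT a.title, b.name AS author
FROM books a
INNER JOIN authors b ON a.author_id = b.id

Result:
title          | author
---------------+-------
Hollow Hills   | Young 
River Crossing | Young 


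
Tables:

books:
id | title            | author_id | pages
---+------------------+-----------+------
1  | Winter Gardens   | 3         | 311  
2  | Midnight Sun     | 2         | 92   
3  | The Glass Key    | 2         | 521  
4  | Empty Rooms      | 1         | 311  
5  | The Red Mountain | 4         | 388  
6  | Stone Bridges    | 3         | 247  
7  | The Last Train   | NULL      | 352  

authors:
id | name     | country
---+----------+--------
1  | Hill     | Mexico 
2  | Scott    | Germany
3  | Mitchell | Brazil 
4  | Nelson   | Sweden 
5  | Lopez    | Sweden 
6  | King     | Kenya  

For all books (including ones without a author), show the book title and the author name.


LEFT JOIN keeps every row from books (the left table); where author_id has no match in authors, the author columns become NULL. Walk through each book:
  - book 1 (Winter Gardens): author_id=3 -> matches Mitchell
  - book 2 (Midnight Sun): author_id=2 -> matches Scott
  - book 3 (The Glass Key): author_id=2 -> matches Scott
  - book 4 (Empty Rooms): author_id=1 -> matches Hill
  - book 5 (The Red Mountain): author_id=4 -> matches Nelson
  - book 6 (Stone Bridges): author_id=3 -> matches Mitchell
  - book 7 (The Last Train): author_id=NULL, no match -> kept with NULL
All 7 rows appear; 1 has NULL author.

SQL:
SELECT a.title, b.name AS author
FROM books a
LEFT JOIN authors b ON a.author_id = b.id

Result:
title            | author  
-----------------+---------
Winter Gardens   | Mitchell
Midnight Sun     | Scott   
The Glass Key    | Scott   
Empty Rooms      | Hill    
The Red Mountain | Nelson  
Stone Bridges    | Mitchell
The Last Train   | NULL    


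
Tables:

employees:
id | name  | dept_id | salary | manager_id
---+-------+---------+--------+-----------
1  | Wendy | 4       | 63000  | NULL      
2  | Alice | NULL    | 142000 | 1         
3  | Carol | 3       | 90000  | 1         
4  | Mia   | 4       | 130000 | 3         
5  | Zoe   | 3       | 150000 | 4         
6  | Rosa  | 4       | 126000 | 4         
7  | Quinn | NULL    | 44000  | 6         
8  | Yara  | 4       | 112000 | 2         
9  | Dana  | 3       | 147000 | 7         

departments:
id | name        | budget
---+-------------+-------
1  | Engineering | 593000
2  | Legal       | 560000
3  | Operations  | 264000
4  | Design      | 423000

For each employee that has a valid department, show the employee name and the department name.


INNER JOIN keeps only employees rows whose dept_id matches an id in departments. Walk through each employee:
  - employee 1 (Wendy): dept_id=4 -> matches Design
  - employee 2 (Alice): dept_id=NULL, no match -> dropped
  - employee 3 (Carol): dept_id=3 -> matches Operations
  - employee 4 (Mia): dept_id=4 -> matches Design
  - employee 5 (Zoe): dept_id=3 -> matches Operations
  - employee 6 (Rosa): dept_id=4 -> matches Design
  - employee 7 (Quinn): dept_id=NULL, no match -> dropped
  - employee 8 (Yara): dept_id=4 -> matches Design
  - employee 9 (Dana): dept_id=3 -> matches Operations
So 2 of 9 rows are dropped.

SQL:
SELECT a.name, b.name AS department
FROM employees a
INNER JOIN departments b ON a.dept_id = b.id

Result:
name  | department
------+-----------
Wendy | Design    
Carol | Operations
Mia   | Design    
Zoe   | Operations
Rosa  | Design    
Yara  | Design    
Dana  | Operations


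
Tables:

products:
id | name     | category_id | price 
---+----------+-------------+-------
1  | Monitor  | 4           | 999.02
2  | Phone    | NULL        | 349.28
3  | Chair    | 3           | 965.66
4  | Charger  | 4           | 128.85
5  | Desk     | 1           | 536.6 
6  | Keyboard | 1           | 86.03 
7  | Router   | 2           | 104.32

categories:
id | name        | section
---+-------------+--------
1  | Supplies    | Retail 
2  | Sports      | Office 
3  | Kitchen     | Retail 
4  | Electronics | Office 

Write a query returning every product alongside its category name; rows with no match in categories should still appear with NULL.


LEFT JOIN keeps every row from products (the left table); where category_id has no match in categories, the category columns become NULL. Walk through each product:
  - product 1 (Monitor): category_id=4 -> matches Electronics
  - product 2 (Phone): category_id=NULL, no match -> kept with NULL
  - product 3 (Chair): category_id=3 -> matches Kitchen
  - product 4 (Charger): category_id=4 -> matches Electronics
  - product 5 (Desk): category_id=1 -> matches Supplies
  - product 6 (Keyboard): category_id=1 -> matches Supplies
  - product 7 (Router): category_id=2 -> matches Sports
All 7 rows appear; 1 has NULL category.

SQL:
SELECT a.name, b.name AS category
FROM products a
LEFT JOIN categories b ON a.category_id = b.id

Result:
name     | category   
---------+------------
Monitor  | Electronics
Phone    | NULL       
Chair    | Kitchen    
Charger  | Electronics
Desk     | Supplies   
Keyboard | Supplies   
Router   | Sports     


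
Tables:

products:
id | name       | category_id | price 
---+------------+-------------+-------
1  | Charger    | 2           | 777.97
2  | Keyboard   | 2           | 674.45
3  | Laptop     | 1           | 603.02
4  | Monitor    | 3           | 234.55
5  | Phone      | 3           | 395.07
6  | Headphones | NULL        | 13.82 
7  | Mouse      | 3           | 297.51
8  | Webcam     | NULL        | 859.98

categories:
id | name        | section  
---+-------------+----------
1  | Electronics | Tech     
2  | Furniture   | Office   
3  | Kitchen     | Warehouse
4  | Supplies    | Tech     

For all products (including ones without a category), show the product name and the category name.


LEFT JOIN keeps every row from products (the left table); where category_id has no match in categories, the category columns become NULL. Walk through each product:
  - product 1 (Charger): category_id=2 -> matches Furniture
  - product 2 (Keyboard): category_id=2 -> matches Furniture
  - product 3 (Laptop): category_id=1 -> matches Electronics
  - product 4 (Monitor): category_id=3 -> matches Kitchen
  - product 5 (Phone): category_id=3 -> matches Kitchen
  - product 6 (Headphones): category_id=NULL, no match -> kept with NULL
  - product 7 (Mouse): category_id=3 -> matches Kitchen
  - product 8 (Webcam): category_id=NULL, no match -> kept with NULL
All 8 rows appear; 2 have NULL category.

SQL:
SELECT a.name, b.name AS category
FROM products a
LEFT JOIN categories b ON a.category_id = b.id

Result:
name       | category   
-----------+------------
Charger    | Furniture  
Keyboard   | Furniture  
Laptop     | Electronics
Monitor    | Kitchen    
Phone      | Kitchen    
Headphones | NULL       
Mouse      | Kitchen    
Webcam     | NULL       


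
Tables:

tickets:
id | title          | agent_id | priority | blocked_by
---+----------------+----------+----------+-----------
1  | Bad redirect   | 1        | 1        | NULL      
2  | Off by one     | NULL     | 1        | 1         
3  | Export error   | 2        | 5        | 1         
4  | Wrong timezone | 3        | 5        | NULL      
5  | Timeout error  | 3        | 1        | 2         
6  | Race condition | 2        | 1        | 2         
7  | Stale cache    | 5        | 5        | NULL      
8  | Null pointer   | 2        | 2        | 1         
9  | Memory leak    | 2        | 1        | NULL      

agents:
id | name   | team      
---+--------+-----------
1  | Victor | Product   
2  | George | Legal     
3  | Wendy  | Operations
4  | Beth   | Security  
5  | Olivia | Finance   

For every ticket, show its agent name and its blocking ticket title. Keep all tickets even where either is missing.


Two LEFT JOINs from the same base table tickets: one to agents via agent_id, one to tickets itself via blocked_by. Both are LEFT so every ticket is preserved.
Match against agents:
  - ticket 1 (Bad redirect): agent_id=1 -> matches Victor
  - ticket 2 (Off by one): agent_id=NULL, no match -> kept with NULL
  - ticket 3 (Export error): agent_id=2 -> matches George
  - ticket 4 (Wrong timezone): agent_id=3 -> matches Wendy
  - ticket 5 (Timeout error): agent_id=3 -> matches Wendy
  - ticket 6 (Race condition): agent_id=2 -> matches George
  - ticket 7 (Stale cache): agent_id=5 -> matches Olivia
  - ticket 8 (Null pointer): agent_id=2 -> matches George
  - ticket 9 (Memory leak): agent_id=2 -> matches George
Match against tickets (self):
  - ticket 1 (Bad redirect): blocked_by=NULL -> NULL
  - ticket 2 (Off by one): blocked_by=1 -> Bad redirect
  - ticket 3 (Export error): blocked_by=1 -> Bad redirect
  - ticket 4 (Wrong timezone): blocked_by=NULL -> NULL
  - ticket 5 (Timeout error): blocked_by=2 -> Off by one
  - ticket 6 (Race condition): blocked_by=2 -> Off by one
  - ticket 7 (Stale cache): blocked_by=NULL -> NULL
  - ticket 8 (Null pointer): blocked_by=1 -> Bad redirect
  - ticket 9 (Memory leak): blocked_by=NULL -> NULL

SQL:
SELECT a.title, b.name AS agent, c.title AS blocked_by
FROM tickets a
LEFT JOIN agents b ON a.agent_id = b.id
LEFT JOIN tickets c ON a.blocked_by = c.id

Result:
title          | agent  | blocked_by  
---------------+--------+-------------
Bad redirect   | Victor | NULL        
Off by one     | NULL   | Bad redirect
Export error   | George | Bad redirect
Wrong timezone | Wendy  | NULL        
Timeout error  | Wendy  | Off by one  
Race condition | George | Off by one  
Stale cache    | Olivia | NULL        
Null pointer   | George | Bad redirect
Memory leak    | George | NULL        


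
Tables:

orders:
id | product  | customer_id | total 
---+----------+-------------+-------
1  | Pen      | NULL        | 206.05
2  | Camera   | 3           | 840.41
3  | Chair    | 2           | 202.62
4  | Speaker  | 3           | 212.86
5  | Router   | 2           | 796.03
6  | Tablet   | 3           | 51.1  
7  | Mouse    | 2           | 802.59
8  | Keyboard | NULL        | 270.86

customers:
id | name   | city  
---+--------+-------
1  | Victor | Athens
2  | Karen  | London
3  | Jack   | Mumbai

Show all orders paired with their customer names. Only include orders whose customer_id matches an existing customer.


INNER JOIN keeps only orders rows whose customer_id matches an id in customers. Walk through each order:
  - order 1 (Pen): customer_id=NULL, no match -> dropped
  - order 2 (Camera): customer_id=3 -> matches Jack
  - order 3 (Chair): customer_id=2 -> matches Karen
  - order 4 (Speaker): customer_id=3 -> matches Jack
  - order 5 (Router): customer_id=2 -> matches Karen
  - order 6 (Tablet): customer_id=3 -> matches Jack
  - order 7 (Mouse): customer_id=2 -> matches Karen
  - order 8 (Keyboard): customer_id=NULL, no match -> dropped
So 2 of 8 rows are dropped.

SQL:
SELECT a.product, b.name AS customer
FROM orders a
INNER JOIN customers b ON a.customer_id = b.id

Result:
product | customer
--------+---------
Camera  | Jack    
Chair   | Karen   
Speaker | Jack    
Router  | Karen   
Tablet  | Jack    
Mouse   | Karen   


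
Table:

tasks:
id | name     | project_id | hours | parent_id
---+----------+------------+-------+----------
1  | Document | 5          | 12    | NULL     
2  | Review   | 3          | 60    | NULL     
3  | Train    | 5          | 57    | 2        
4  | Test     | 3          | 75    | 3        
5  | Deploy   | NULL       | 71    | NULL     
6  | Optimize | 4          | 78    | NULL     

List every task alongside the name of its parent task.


This is a self-join: tasks is joined to a second copy of itself, matching each row's parent_id to another row's id. Use LEFT JOIN so rows with parent_id=NULL are kept.
  - task 1 (Document): parent_id=NULL -> NULL
  - task 2 (Review): parent_id=NULL -> NULL
  - task 3 (Train): parent_id=2 -> Review
  - task 4 (Test): parent_id=3 -> Train
  - task 5 (Deploy): parent_id=NULL -> NULL
  - task 6 (Optimize): parent_id=NULL -> NULL

SQL:
SELECT a.name AS item, b.name AS parent
FROM tasks a
LEFT JOIN tasks b ON a.parent_id = b.id

Result:
item     | parent
---------+-------
Document | NULL  
Review   | NULL  
Train    | Review
Test     | Train 
Deploy   | NULL  
Optimize | NULL  


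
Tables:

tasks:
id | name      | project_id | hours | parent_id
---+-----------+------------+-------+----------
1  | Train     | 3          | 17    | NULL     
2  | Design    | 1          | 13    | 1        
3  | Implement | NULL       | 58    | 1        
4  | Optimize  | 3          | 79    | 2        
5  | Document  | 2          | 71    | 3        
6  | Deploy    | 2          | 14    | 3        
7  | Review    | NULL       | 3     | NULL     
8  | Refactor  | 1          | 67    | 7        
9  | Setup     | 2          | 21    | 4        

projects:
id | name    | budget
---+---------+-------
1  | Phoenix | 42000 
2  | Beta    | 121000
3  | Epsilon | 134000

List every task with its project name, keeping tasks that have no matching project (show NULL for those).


LEFT JOIN keeps every row from tasks (the left table); where project_id has no match in projects, the project columns become NULL. Walk through each task:
  - task 1 (Train): project_id=3 -> matches Epsilon
  - task 2 (Design): project_id=1 -> matches Phoenix
  - task 3 (Implement): project_id=NULL, no match -> kept with NULL
  - task 4 (Optimize): project_id=3 -> matches Epsilon
  - task 5 (Document): project_id=2 -> matches Beta
  - task 6 (Deploy): project_id=2 -> matches Beta
  - task 7 (Review): project_id=NULL, no match -> kept with NULL
  - task 8 (Refactor): project_id=1 -> matches Phoenix
  - task 9 (Setup): project_id=2 -> matches Beta
All 9 rows appear; 2 have NULL project.

SQL:
SELECT a.name, b.name AS project
FROM tasks a
LEFT JOIN projects b ON a.project_id = b.id

Result:
name      | project
----------+--------
Train     | Epsilon
Design    | Phoenix
Implement | NULL   
Optimize  | Epsilon
Document  | Beta   
Deploy    | Beta   
Review    | NULL   
Refactor  | Phoenix
Setup     | Beta   


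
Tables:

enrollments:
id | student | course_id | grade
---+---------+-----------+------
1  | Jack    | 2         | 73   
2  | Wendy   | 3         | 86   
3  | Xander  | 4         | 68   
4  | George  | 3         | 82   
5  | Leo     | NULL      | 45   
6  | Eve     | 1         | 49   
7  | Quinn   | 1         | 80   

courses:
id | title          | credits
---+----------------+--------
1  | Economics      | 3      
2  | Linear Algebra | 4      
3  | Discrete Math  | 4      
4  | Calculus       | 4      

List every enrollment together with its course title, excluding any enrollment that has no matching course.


INNER JOIN keeps only enrollments rows whose course_id matches an id in courses. Walk through each enrollment:
  - enrollment 1 (Jack): course_id=2 -> matches Linear Algebra
  - enrollment 2 (Wendy): course_id=3 -> matches Discrete Math
  - enrollment 3 (Xander): course_id=4 -> matches Calculus
  - enrollment 4 (George): course_id=3 -> matches Discrete Math
  - enrollment 5 (Leo): course_id=NULL, no match -> dropped
  - enrollment 6 (Eve): course_id=1 -> matches Economics
  - enrollment 7 (Quinn): course_id=1 -> matches Economics
So 1 of 7 rows is dropped.

SQL:
SELECT a.student, b.title AS course
FROM enrollments a
INNER JOIN courses b ON a.course_id = b.id

Result:
student | course        
--------+---------------
Jack    | Linear Algebra
Wendy   | Discrete Math 
Xander  | Calculus      
George  | Discrete Math 
Eve     | Economics     
Quinn   | Economics     


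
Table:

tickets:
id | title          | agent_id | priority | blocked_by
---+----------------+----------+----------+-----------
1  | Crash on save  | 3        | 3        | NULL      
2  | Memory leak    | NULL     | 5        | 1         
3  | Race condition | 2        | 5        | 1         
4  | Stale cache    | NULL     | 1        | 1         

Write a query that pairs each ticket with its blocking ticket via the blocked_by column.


This is a self-join: tickets is joined to a second copy of itself, matching each row's blocked_by to another row's id. Use LEFT JOIN so rows with blocked_by=NULL are kept.
  - ticket 1 (Crash on save): blocked_by=NULL -> NULL
  - ticket 2 (Memory leak): blocked_by=1 -> Crash on save
  - ticket 3 (Race condition): blocked_by=1 -> Crash on save
  - ticket 4 (Stale cache): blocked_by=1 -> Crash on save

SQL:
SELECT a.title AS item, b.title AS blocked_by
FROM tickets a
LEFT JOIN tickets b ON a.blocked_by = b.id

Result:
item           | blocked_by   
---------------+--------------
Crash on save  | NULL         
Memory leak    | Crash on save
Race condition | Crash on save
Stale cache    | Crash on save


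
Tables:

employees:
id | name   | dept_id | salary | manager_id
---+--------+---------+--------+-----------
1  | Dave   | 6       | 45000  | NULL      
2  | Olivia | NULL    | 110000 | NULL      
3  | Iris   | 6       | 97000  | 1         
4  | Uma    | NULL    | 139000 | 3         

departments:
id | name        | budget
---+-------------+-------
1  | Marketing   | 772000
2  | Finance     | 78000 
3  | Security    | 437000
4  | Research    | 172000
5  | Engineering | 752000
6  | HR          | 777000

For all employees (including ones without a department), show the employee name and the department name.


LEFT JOIN keeps every row from employees (the left table); where dept_id has no match in departments, the department columns become NULL. Walk through each employee:
  - employee 1 (Dave): dept_id=6 -> matches HR
  - employee 2 (Olivia): dept_id=NULL, no match -> kept with NULL
  - employee 3 (Iris): dept_id=6 -> matches HR
  - employee 4 (Uma): dept_id=NULL, no match -> kept with NULL
All 4 rows appear; 2 have NULL department.

SQL:
SELECT a.name, b.name AS department
FROM employees a
LEFT JOIN departments b ON a.dept_id = b.id

Result:
name   | department
-------+-----------
Dave   | HR        
Olivia | NULL      
Iris   | HR        
Uma    | NULL      


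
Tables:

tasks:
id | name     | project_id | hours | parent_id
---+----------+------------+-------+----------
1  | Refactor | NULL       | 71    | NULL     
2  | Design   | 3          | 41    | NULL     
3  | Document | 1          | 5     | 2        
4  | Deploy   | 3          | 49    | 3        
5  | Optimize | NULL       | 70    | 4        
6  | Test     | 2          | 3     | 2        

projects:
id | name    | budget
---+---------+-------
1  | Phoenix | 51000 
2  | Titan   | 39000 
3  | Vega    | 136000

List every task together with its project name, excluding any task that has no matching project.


INNER JOIN keeps only tasks rows whose project_id matches an id in projects. Walk through each task:
  - task 1 (Refactor): project_id=NULL, no match -> dropped
  - task 2 (Design): project_id=3 -> matches Vega
  - task 3 (Document): project_id=1 -> matches Phoenix
  - task 4 (Deploy): project_id=3 -> matches Vega
  - task 5 (Optimize): project_id=NULL, no match -> dropped
  - task 6 (Test): project_id=2 -> matches Titan
So 2 of 6 rows are dropped.

SQL:
SELECT a.name, b.name AS project
FROM tasks a
INNER JOIN projects b ON a.project_id = b.id

Result:
name     | project
---------+--------
Design   | Vega   
Document | Phoenix
Deploy   | Vega   
Test     | Titan  


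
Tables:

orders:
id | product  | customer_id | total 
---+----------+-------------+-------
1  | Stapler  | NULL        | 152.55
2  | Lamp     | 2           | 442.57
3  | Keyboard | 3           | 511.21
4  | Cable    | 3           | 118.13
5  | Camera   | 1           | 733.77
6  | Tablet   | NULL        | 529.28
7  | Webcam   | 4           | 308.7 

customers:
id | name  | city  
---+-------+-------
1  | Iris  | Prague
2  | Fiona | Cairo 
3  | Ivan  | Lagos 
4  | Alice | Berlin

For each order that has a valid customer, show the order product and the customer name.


INNER JOIN keeps only orders rows whose customer_id matches an id in customers. Walk through each order:
  - order 1 (Stapler): customer_id=NULL, no match -> dropped
  - order 2 (Lamp): customer_id=2 -> matches Fiona
  - order 3 (Keyboard): customer_id=3 -> matches Ivan
  - order 4 (Cable): customer_id=3 -> matches Ivan
  - order 5 (Camera): customer_id=1 -> matches Iris
  - order 6 (Tablet): customer_id=NULL, no match -> dropped
  - order 7 (Webcam): customer_id=4 -> matches Alice
So 2 of 7 rows are dropped.

SQL:
SELECT a.product, b.name AS customer
FROM orders a
INNER JOIN customers b ON a.customer_id = b.id

Result:
product  | customer
---------+---------
Lamp     | Fiona   
Keyboard | Ivan    
Cable    | Ivan    
Camera   | Iris    
Webcam   | Alice   


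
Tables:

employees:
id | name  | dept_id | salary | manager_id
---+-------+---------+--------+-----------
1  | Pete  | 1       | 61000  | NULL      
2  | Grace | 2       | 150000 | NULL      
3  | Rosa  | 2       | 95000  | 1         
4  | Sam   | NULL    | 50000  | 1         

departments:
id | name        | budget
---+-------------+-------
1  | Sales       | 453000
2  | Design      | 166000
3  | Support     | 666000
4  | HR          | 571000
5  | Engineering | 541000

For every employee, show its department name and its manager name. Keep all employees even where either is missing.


Two LEFT JOINs from the same base table employees: one to departments via dept_id, one to employees itself via manager_id. Both are LEFT so every employee is preserved.
Match against departments:
  - employee 1 (Pete): dept_id=1 -> matches Sales
  - employee 2 (Grace): dept_id=2 -> matches Design
  - employee 3 (Rosa): dept_id=2 -> matches Design
  - employee 4 (Sam): dept_id=NULL, no match -> kept with NULL
Match against employees (self):
  - employee 1 (Pete): manager_id=NULL -> NULL
  - employee 2 (Grace): manager_id=NULL -> NULL
  - employee 3 (Rosa): manager_id=1 -> Pete
  - employee 4 (Sam): manager_id=1 -> Pete

SQL:
SELECT a.name, b.name AS department, c.name AS manager
FROM employees a
LEFT JOIN departments b ON a.dept_id = b.id
LEFT JOIN employees c ON a.manager_id = c.id

Result:
name  | department | manager
------+------------+--------
Pete  | Sales      | NULL   
Grace | Design     | NULL   
Rosa  | Design     | Pete   
Sam   | NULL       | Pete   


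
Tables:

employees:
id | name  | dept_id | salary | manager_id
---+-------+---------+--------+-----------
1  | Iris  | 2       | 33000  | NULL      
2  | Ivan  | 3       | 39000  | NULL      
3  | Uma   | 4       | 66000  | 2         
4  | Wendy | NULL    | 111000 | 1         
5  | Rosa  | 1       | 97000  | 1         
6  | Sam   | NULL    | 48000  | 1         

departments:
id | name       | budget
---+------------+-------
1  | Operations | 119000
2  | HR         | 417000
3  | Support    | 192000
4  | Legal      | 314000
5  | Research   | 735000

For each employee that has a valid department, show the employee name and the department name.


INNER JOIN keeps only employees rows whose dept_id matches an id in departments. Walk through each employee:
  - employee 1 (Iris): dept_id=2 -> matches HR
  - employee 2 (Ivan): dept_id=3 -> matches Support
  - employee 3 (Uma): dept_id=4 -> matches Legal
  - employee 4 (Wendy): dept_id=NULL, no match -> dropped
  - employee 5 (Rosa): dept_id=1 -> matches Operations
  - employee 6 (Sam): dept_id=NULL, no match -> dropped
So 2 of 6 rows are dropped.

SQL:
SELECT a.name, b.name AS department
FROM employees a
INNER JOIN departments b ON a.dept_id = b.id

Result:
name | department
-----+-----------
Iris | HR        
Ivan | Support   
Uma  | Legal     
Rosa | Operations


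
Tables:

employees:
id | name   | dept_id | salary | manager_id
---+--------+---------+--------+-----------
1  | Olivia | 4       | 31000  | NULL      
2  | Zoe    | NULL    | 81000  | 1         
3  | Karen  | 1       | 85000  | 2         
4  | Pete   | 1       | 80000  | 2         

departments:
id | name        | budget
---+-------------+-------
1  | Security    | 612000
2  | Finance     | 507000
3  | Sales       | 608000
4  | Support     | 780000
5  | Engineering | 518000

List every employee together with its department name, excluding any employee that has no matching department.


INNER JOIN keeps only employees rows whose dept_id matches an id in departments. Walk through each employee:
  - employee 1 (Olivia): dept_id=4 -> matches Support
  - employee 2 (Zoe): dept_id=NULL, no match -> dropped
  - employee 3 (Karen): dept_id=1 -> matches Security
  - employee 4 (Pete): dept_id=1 -> matches Security
So 1 of 4 rows is dropped.

SQL:
SELECT a.name, b.name AS department
FROM employees a
INNER JOIN departments b ON a.dept_id = b.id

Result:
name   | department
-------+-----------
Olivia | Support   
Karen  | Security  
Pete   | Security  


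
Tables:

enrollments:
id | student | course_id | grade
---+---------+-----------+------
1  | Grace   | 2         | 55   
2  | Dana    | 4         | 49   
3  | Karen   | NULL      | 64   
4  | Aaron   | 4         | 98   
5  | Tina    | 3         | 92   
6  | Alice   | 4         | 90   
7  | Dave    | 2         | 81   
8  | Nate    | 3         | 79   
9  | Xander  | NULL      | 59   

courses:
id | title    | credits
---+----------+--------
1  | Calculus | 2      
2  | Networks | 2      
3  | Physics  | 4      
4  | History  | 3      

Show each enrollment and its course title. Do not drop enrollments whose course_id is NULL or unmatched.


LEFT JOIN keeps every row from enrollments (the left table); where course_id has no match in courses, the course columns become NULL. Walk through each enrollment:
  - enrollment 1 (Grace): course_id=2 -> matches Networks
  - enrollment 2 (Dana): course_id=4 -> matches History
  - enrollment 3 (Karen): course_id=NULL, no match -> kept with NULL
  - enrollment 4 (Aaron): course_id=4 -> matches History
  - enrollment 5 (Tina): course_id=3 -> matches Physics
  - enrollment 6 (Alice): course_id=4 -> matches History
  - enrollment 7 (Dave): course_id=2 -> matches Networks
  - enrollment 8 (Nate): course_id=3 -> matches Physics
  - enrollment 9 (Xander): course_id=NULL, no match -> kept with NULL
All 9 rows appear; 2 have NULL course.

SQL:
SELECT a.student, b.title AS course
FROM enrollments a
LEFT JOIN courses b ON a.course_id = b.id

Result:
student | course  
--------+---------
Grace   | Networks
Dana    | History 
Karen   | NULL    
Aaron   | History 
Tina    | Physics 
Alice   | History 
Dave    | Networks
Nate    | Physics 
Xander  | NULL    


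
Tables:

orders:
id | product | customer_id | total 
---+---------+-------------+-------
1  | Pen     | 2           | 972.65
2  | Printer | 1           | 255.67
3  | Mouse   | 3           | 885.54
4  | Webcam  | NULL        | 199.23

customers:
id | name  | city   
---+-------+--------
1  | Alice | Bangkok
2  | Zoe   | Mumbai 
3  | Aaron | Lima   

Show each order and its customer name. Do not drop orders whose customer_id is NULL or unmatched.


LEFT JOIN keeps every row from orders (the left table); where customer_id has no match in customers, the customer columns become NULL. Walk through each order:
  - order 1 (Pen): customer_id=2 -> matches Zoe
  - order 2 (Printer): customer_id=1 -> matches Alice
  - order 3 (Mouse): customer_id=3 -> matches Aaron
  - order 4 (Webcam): customer_id=NULL, no match -> kept with NULL
All 4 rows appear; 1 has NULL customer.

SQL:
SELECT a.product, b.name AS customer
FROM orders a
LEFT JOIN customers b ON a.customer_id = b.id

Result:
product | customer
--------+---------
Pen     | Zoe     
Printer | Alice   
Mouse   | Aaron   
Webcam  | NULL    


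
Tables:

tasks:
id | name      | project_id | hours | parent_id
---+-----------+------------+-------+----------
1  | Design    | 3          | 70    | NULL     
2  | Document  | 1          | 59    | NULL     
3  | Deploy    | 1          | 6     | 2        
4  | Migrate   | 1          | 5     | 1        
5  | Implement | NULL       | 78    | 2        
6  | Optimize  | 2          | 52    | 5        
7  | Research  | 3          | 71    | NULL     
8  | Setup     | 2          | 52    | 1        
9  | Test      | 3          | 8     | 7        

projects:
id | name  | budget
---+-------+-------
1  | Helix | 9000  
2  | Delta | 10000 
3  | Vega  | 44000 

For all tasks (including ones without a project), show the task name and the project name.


LEFT JOIN keeps every row from tasks (the left table); where project_id has no match in projects, the project columns become NULL. Walk through each task:
  - task 1 (Design): project_id=3 -> matches Vega
  - task 2 (Document): project_id=1 -> matches Helix
  - task 3 (Deploy): project_id=1 -> matches Helix
  - task 4 (Migrate): project_id=1 -> matches Helix
  - task 5 (Implement): project_id=NULL, no match -> kept with NULL
  - task 6 (Optimize): project_id=2 -> matches Delta
  - task 7 (Research): project_id=3 -> matches Vega
  - task 8 (Setup): project_id=2 -> matches Delta
  - task 9 (Test): project_id=3 -> matches Vega
All 9 rows appear; 1 has NULL project.

SQL:
SELECT a.name, b.name AS project
FROM tasks a
LEFT JOIN projects b ON a.project_id = b.id

Result:
name      | project
----------+--------
Design    | Vega   
Document  | Helix  
Deploy    | Helix  
Migrate   | Helix  
Implement | NULL   
Optimize  | Delta  
Research  | Vega   
Setup     | Delta  
Test      | Vega   


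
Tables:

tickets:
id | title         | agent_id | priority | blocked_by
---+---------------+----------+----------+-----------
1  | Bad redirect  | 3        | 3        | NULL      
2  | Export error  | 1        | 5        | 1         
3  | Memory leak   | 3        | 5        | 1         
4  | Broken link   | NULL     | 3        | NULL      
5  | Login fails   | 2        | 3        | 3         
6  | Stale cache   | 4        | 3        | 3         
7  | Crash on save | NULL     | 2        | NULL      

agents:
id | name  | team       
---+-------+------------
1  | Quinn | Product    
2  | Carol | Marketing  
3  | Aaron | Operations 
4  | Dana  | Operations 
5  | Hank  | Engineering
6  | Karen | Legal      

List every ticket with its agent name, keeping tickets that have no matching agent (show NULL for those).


LEFT JOIN keeps every row from tickets (the left table); where agent_id has no match in agents, the agent columns become NULL. Walk through each ticket:
  - ticket 1 (Bad redirect): agent_id=3 -> matches Aaron
  - ticket 2 (Export error): agent_id=1 -> matches Quinn
  - ticket 3 (Memory leak): agent_id=3 -> matches Aaron
  - ticket 4 (Broken link): agent_id=NULL, no match -> kept with NULL
  - ticket 5 (Login fails): agent_id=2 -> matches Carol
  - ticket 6 (Stale cache): agent_id=4 -> matches Dana
  - ticket 7 (Crash on save): agent_id=NULL, no match -> kept with NULL
All 7 rows appear; 2 have NULL agent.

SQL:
SELECT a.title, b.name AS agent
FROM tickets a
LEFT JOIN agents b ON a.agent_id = b.id

Result:
title         | agent
--------------+------
Bad redirect  | Aaron
Export error  | Quinn
Memory leak   | Aaron
Broken link   | NULL 
Login fails   | Carol
Stale cache   | Dana 
Crash on save | NULL 


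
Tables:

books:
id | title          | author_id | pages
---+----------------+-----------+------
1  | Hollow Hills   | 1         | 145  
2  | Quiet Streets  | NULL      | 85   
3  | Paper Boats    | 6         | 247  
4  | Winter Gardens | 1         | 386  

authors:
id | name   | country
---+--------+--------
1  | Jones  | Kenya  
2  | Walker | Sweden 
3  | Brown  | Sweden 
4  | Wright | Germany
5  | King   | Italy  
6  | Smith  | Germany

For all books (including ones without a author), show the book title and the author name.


LEFT JOIN keeps every row from books (the left table); where author_id has no match in authors, the author columns become NULL. Walk through each book:
  - book 1 (Hollow Hills): author_id=1 -> matches Jones
  - book 2 (Quiet Streets): author_id=NULL, no match -> kept with NULL
  - book 3 (Paper Boats): author_id=6 -> matches Smith
  - book 4 (Winter Gardens): author_id=1 -> matches Jones
All 4 rows appear; 1 has NULL author.

SQL:
SELECT a.title, b.name AS author
FROM books a
LEFT JOIN authors b ON a.author_id = b.id

Result:
title          | author
---------------+-------
Hollow Hills   | Jones 
Quiet Streets  | NULL  
Paper Boats    | Smith 
Winter Gardens | Jones 
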